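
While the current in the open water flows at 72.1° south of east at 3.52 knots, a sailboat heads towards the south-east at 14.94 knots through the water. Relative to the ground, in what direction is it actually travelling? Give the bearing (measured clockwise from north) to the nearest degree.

140°

Taking east as x and north as y: velocity relative to the water = (10.564, -10.564) knots; the water relative to ground = (1.082, -3.350) knots.
Velocity relative to ground = (10.564, -10.564) + (1.082, -3.350) = (11.646, -13.914) knots.
Bearing = atan2(11.65, -13.91) = 140.07° clockwise from north.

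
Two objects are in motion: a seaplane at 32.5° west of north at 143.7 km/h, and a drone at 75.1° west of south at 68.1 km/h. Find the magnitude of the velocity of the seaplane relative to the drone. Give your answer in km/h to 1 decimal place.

Taking east as x and north as y: seaplane velocity = (-77.210, 121.195) km/h; drone velocity = (-65.810, -17.511) km/h.
Velocity of seaplane relative to drone = (-77.210, 121.195) − (-65.810, -17.511) = (-11.400, 138.706) km/h.
Magnitude = |(-11.400, 138.706)| = 139.174 km/h.

139.2 km/h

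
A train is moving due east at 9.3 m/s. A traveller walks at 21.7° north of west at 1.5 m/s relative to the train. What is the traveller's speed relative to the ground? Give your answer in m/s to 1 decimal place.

7.9 m/s

Taking east as x and north as y: train velocity = (9.300, 0.000) m/s; traveller velocity relative to train = (-1.394, 0.555) m/s.
Velocity relative to ground = (9.300, 0.000) + (-1.394, 0.555) = (7.906, 0.555) m/s.
Speed = |(7.906, 0.555)| = 7.926 m/s.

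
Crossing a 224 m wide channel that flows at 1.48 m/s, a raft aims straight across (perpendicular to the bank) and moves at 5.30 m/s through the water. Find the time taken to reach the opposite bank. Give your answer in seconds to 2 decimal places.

The component of the raft's velocity perpendicular to the bank is 5.30 m/s.
Only the cross-stream component determines the crossing time; the current contributes nothing perpendicular to the bank.
Time = 224 / 5.300 = 42.264 s.

42.26 s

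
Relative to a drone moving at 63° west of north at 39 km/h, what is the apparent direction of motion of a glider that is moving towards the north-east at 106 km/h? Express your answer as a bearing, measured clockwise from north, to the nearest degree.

Taking east as x and north as y: glider velocity = (74.953, 74.953) km/h; drone velocity = (-34.749, 17.706) km/h.
Velocity of glider relative to drone = (74.953, 74.953) − (-34.749, 17.706) = (109.703, 57.248) km/h.
Bearing = atan2(109.70, 57.25) = 62.44° clockwise from north.

062°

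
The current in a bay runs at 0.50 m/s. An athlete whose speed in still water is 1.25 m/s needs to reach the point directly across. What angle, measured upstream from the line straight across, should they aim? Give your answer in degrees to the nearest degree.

To cancel the current, the upstream component of the athlete's velocity must equal the flow: 1.25 sin θ = 0.50.
sin θ = 0.50 / 1.25 = 0.4000.
θ = arcsin(0.4000) = 23.578°.

24°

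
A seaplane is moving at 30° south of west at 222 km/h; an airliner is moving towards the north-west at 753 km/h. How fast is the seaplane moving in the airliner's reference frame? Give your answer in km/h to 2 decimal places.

727.85 km/h

Taking east as x and north as y: seaplane velocity = (-192.258, -111.000) km/h; airliner velocity = (-532.451, 532.451) km/h.
Velocity of seaplane relative to airliner = (-192.258, -111.000) − (-532.451, 532.451) = (340.194, -643.451) km/h.
Magnitude = |(340.194, -643.451)| = 727.847 km/h.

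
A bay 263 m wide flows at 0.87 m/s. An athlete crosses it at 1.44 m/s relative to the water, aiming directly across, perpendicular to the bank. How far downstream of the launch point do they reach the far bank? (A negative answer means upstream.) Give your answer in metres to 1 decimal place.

Perpendicular speed = 1.440 m/s; crossing time = 263 / 1.440 = 182.639 s.
Net downstream speed = 0.870 m/s.
Drift = 0.870 × 182.639 = 158.896 m (downstream).

158.9 m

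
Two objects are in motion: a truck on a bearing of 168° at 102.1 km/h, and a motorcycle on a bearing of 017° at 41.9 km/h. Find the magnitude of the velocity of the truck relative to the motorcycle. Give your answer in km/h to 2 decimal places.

140.23 km/h

Taking east as x and north as y: truck velocity = (21.228, -99.869) km/h; motorcycle velocity = (12.250, 40.069) km/h.
Velocity of truck relative to motorcycle = (21.228, -99.869) − (12.250, 40.069) = (8.977, -139.938) km/h.
Magnitude = |(8.977, -139.938)| = 140.226 km/h.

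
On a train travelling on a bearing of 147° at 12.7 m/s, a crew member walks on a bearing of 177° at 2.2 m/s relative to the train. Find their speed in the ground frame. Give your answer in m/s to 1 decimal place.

Taking east as x and north as y: train velocity = (6.917, -10.651) m/s; crew member velocity relative to train = (0.115, -2.197) m/s.
Velocity relative to ground = (6.917, -10.651) + (0.115, -2.197) = (7.032, -12.848) m/s.
Speed = |(7.032, -12.848)| = 14.647 m/s.

14.6 m/s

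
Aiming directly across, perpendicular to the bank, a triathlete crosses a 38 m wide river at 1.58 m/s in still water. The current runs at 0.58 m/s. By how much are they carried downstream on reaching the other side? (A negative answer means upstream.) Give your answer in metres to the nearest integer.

14 m

Perpendicular speed = 1.580 m/s; crossing time = 38 / 1.580 = 24.051 s.
Net downstream speed = 0.580 m/s.
Drift = 0.580 × 24.051 = 13.949 m (downstream).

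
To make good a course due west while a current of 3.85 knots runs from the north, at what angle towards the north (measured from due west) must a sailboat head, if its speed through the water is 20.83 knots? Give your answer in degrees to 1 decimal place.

10.7°

The current pushes perpendicular to the desired track; the heading must have a component into the current equal to 3.85 knots: 20.83 sin θ = 3.85.
sin θ = 0.1848, so θ = 10.651°.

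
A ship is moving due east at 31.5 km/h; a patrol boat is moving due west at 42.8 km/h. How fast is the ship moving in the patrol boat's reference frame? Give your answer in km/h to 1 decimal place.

74.3 km/h

Taking east as x and north as y: ship velocity = (31.500, 0.000) km/h; patrol boat velocity = (-42.800, 0.000) km/h.
Velocity of ship relative to patrol boat = (31.500, 0.000) − (-42.800, 0.000) = (74.300, 0.000) km/h.
Magnitude = |(74.300, 0.000)| = 74.300 km/h.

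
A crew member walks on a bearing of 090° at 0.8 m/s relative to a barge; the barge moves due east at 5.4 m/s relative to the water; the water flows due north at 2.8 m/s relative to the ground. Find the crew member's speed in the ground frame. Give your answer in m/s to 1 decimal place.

In east/north components (m/s): crew member relative to barge = (0.800, 0.000); barge relative to water = (5.400, 0.000); water relative to ground = (0.000, 2.800).
Sum = (6.200, 2.800) m/s.
Speed = |(6.200, 2.800)| = 6.803 m/s.

6.8 m/s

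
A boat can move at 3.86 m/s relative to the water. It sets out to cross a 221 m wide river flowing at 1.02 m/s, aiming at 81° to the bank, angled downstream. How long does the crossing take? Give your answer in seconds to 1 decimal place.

The component of the boat's velocity perpendicular to the bank is 3.86 × sin 81° = 3.812 m/s.
Only the cross-stream component determines the crossing time; the current contributes nothing perpendicular to the bank.
Time = 221 / 3.812 = 57.968 s.

58.0 s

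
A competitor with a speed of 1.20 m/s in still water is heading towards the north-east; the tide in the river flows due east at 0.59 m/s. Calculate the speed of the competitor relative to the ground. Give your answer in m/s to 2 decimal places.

Taking east as x and north as y: velocity relative to the water = (0.849, 0.849) m/s; the water relative to ground = (0.590, 0.000) m/s.
Velocity relative to ground = (0.849, 0.849) + (0.590, 0.000) = (1.439, 0.849) m/s.
Speed = |(1.439, 0.849)| = 1.670 m/s.

1.67 m/s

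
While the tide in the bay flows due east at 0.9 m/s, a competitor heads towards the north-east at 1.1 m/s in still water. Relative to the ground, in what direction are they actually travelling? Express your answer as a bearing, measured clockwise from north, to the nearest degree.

065°

Taking east as x and north as y: velocity relative to the water = (0.778, 0.778) m/s; the water relative to ground = (0.900, 0.000) m/s.
Velocity relative to ground = (0.778, 0.778) + (0.900, 0.000) = (1.678, 0.778) m/s.
Bearing = atan2(1.68, 0.78) = 65.13° clockwise from north.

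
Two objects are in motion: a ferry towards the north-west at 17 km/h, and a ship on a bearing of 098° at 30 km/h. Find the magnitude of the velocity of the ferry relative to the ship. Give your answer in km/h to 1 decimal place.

Taking east as x and north as y: ferry velocity = (-12.021, 12.021) km/h; ship velocity = (29.708, -4.175) km/h.
Velocity of ferry relative to ship = (-12.021, 12.021) − (29.708, -4.175) = (-41.729, 16.196) km/h.
Magnitude = |(-41.729, 16.196)| = 44.762 km/h.

44.8 km/h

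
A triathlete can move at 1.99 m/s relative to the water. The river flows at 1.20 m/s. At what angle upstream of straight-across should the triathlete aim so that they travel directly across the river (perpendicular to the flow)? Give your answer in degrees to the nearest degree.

To cancel the current, the upstream component of the triathlete's velocity must equal the flow: 1.99 sin θ = 1.20.
sin θ = 1.20 / 1.99 = 0.6030.
θ = arcsin(0.6030) = 37.086°.

37°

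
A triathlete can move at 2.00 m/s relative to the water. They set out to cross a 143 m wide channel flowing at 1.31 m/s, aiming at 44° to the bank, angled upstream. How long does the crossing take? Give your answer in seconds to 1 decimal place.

The component of the triathlete's velocity perpendicular to the bank is 2.00 × sin 44° = 1.389 m/s.
The flow acts along the bank and has no component across it.
Time = 143 / 1.389 = 102.928 s.

102.9 s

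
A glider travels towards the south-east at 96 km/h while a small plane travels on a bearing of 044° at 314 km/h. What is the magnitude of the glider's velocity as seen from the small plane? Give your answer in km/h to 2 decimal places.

329.95 km/h

Taking east as x and north as y: glider velocity = (67.882, -67.882) km/h; small plane velocity = (218.123, 225.873) km/h.
Velocity of glider relative to small plane = (67.882, -67.882) − (218.123, 225.873) = (-150.240, -293.755) km/h.
Magnitude = |(-150.240, -293.755)| = 329.946 km/h.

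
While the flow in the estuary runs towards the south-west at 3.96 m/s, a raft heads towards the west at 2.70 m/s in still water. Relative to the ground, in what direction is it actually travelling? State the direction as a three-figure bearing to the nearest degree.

Taking east as x and north as y: velocity relative to the water = (-2.700, 0.000) m/s; the water relative to ground = (-2.800, -2.800) m/s.
Velocity relative to ground = (-2.700, 0.000) + (-2.800, -2.800) = (-5.500, -2.800) m/s.
Bearing = atan2(-5.50, -2.80) = 243.02° clockwise from north.

243°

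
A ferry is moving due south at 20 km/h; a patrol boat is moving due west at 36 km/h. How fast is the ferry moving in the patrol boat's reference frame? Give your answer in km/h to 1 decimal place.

Taking east as x and north as y: ferry velocity = (0.000, -20.000) km/h; patrol boat velocity = (-36.000, 0.000) km/h.
Velocity of ferry relative to patrol boat = (0.000, -20.000) − (-36.000, 0.000) = (36.000, -20.000) km/h.
Magnitude = |(36.000, -20.000)| = 41.183 km/h.

41.2 km/h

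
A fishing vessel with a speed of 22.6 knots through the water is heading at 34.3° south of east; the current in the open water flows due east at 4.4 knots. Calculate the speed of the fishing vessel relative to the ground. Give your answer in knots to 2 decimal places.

26.35 knots

Taking east as x and north as y: velocity relative to the water = (18.670, -12.736) knots; the water relative to ground = (4.400, 0.000) knots.
Velocity relative to ground = (18.670, -12.736) + (4.400, 0.000) = (23.070, -12.736) knots.
Speed = |(23.070, -12.736)| = 26.352 knots.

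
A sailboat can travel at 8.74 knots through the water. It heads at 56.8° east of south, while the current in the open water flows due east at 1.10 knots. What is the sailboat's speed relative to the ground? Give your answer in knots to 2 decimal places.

9.68 knots

Taking east as x and north as y: velocity relative to the water = (7.313, -4.786) knots; the water relative to ground = (1.100, 0.000) knots.
Velocity relative to ground = (7.313, -4.786) + (1.100, 0.000) = (8.413, -4.786) knots.
Speed = |(8.413, -4.786)| = 9.679 knots.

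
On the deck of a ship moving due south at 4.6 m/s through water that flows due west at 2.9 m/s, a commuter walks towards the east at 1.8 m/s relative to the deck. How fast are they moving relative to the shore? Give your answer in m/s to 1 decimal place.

In east/north components (m/s): commuter relative to ship = (1.800, 0.000); ship relative to water = (0.000, -4.600); water relative to ground = (-2.900, 0.000).
Sum = (-1.100, -4.600) m/s.
Speed = |(-1.100, -4.600)| = 4.730 m/s.

4.7 m/s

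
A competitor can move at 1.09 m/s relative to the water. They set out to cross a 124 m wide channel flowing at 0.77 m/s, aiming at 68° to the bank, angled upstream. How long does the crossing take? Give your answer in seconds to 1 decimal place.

122.7 s

The component of the competitor's velocity perpendicular to the bank is 1.09 × sin 68° = 1.011 m/s.
The flow acts along the bank and has no component across it.
Time = 124 / 1.011 = 122.696 s.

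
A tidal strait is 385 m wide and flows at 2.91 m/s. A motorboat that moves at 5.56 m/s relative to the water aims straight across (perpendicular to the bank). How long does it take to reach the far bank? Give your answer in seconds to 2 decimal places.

69.24 s

The component of the motorboat's velocity perpendicular to the bank is 5.56 m/s.
The current is parallel to the bank, so it does not affect the crossing time.
Time = 385 / 5.560 = 69.245 s.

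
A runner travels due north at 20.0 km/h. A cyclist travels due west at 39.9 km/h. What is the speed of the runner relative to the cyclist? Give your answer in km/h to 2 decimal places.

44.63 km/h

Taking east as x and north as y: runner velocity = (0.000, 20.000) km/h; cyclist velocity = (-39.900, 0.000) km/h.
Velocity of runner relative to cyclist = (0.000, 20.000) − (-39.900, 0.000) = (39.900, 20.000) km/h.
Magnitude = |(39.900, 20.000)| = 44.632 km/h.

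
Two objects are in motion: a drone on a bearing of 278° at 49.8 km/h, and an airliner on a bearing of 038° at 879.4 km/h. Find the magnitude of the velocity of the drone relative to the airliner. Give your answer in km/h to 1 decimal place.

905.3 km/h

Taking east as x and north as y: drone velocity = (-49.315, 6.931) km/h; airliner velocity = (541.413, 692.977) km/h.
Velocity of drone relative to airliner = (-49.315, 6.931) − (541.413, 692.977) = (-590.728, -686.046) km/h.
Magnitude = |(-590.728, -686.046)| = 905.328 km/h.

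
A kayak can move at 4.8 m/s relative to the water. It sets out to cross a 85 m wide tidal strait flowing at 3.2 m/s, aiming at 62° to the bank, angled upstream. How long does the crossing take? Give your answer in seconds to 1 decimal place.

The component of the kayak's velocity perpendicular to the bank is 4.8 × sin 62° = 4.238 m/s.
The flow acts along the bank and has no component across it.
Time = 85 / 4.238 = 20.056 s.

20.1 s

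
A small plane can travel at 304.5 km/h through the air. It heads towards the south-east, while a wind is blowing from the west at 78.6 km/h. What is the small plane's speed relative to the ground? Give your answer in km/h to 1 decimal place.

Taking east as x and north as y: velocity relative to the air = (215.314, -215.314) km/h; the air relative to ground = (78.600, 0.000) km/h.
Velocity relative to ground = (215.314, -215.314) + (78.600, 0.000) = (293.914, -215.314) km/h.
Speed = |(293.914, -215.314)| = 364.343 km/h.

364.3 km/h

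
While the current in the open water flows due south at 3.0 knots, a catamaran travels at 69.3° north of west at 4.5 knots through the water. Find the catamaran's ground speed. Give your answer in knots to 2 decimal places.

Taking east as x and north as y: velocity relative to the water = (-1.591, 4.209) knots; the water relative to ground = (0.000, -3.000) knots.
Velocity relative to ground = (-1.591, 4.209) + (0.000, -3.000) = (-1.591, 1.209) knots.
Speed = |(-1.591, 1.209)| = 1.998 knots.

2.00 knots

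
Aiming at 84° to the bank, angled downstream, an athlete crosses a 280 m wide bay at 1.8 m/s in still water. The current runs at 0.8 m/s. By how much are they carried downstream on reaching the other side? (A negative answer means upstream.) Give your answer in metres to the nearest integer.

Perpendicular speed = 1.790 m/s; crossing time = 280 / 1.790 = 156.412 s.
Net downstream speed = 0.988 m/s.
Drift = 0.988 × 156.412 = 154.559 m (downstream).

155 m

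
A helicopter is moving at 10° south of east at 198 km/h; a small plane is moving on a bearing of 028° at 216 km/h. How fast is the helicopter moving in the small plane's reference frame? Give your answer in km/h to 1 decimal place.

Taking east as x and north as y: helicopter velocity = (194.992, -34.382) km/h; small plane velocity = (101.406, 190.717) km/h.
Velocity of helicopter relative to small plane = (194.992, -34.382) − (101.406, 190.717) = (93.586, -225.099) km/h.
Magnitude = |(93.586, -225.099)| = 243.778 km/h.

243.8 km/h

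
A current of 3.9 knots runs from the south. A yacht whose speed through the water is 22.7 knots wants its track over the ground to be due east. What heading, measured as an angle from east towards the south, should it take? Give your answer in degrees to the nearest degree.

The current pushes perpendicular to the desired track; the heading must have a component into the current equal to 3.9 knots: 22.7 sin θ = 3.9.
sin θ = 0.1718, so θ = 9.893°.

10°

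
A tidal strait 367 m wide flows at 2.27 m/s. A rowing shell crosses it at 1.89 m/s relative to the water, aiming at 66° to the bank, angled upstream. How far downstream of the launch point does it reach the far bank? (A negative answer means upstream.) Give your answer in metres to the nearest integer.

Perpendicular speed = 1.727 m/s; crossing time = 367 / 1.727 = 212.556 s.
Net downstream speed = 1.501 m/s.
Drift = 1.501 × 212.556 = 319.104 m (downstream).

319 m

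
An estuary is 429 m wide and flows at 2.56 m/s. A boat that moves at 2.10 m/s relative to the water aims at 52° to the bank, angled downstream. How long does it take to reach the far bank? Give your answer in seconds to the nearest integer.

259 s

The component of the boat's velocity perpendicular to the bank is 2.10 × sin 52° = 1.655 m/s.
The current is parallel to the bank, so it does not affect the crossing time.
Time = 429 / 1.655 = 259.242 s.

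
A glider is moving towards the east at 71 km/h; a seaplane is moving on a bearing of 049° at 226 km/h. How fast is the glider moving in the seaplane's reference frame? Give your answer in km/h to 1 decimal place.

Taking east as x and north as y: glider velocity = (71.000, 0.000) km/h; seaplane velocity = (170.564, 148.269) km/h.
Velocity of glider relative to seaplane = (71.000, 0.000) − (170.564, 148.269) = (-99.564, -148.269) km/h.
Magnitude = |(-99.564, -148.269)| = 178.597 km/h.

178.6 km/h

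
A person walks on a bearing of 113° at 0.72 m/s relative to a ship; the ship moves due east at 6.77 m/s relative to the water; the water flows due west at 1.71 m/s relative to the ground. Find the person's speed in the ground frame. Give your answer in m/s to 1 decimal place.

5.7 m/s

In east/north components (m/s): person relative to ship = (0.663, -0.281); ship relative to water = (6.770, 0.000); water relative to ground = (-1.710, 0.000).
Sum = (5.723, -0.281) m/s.
Speed = |(5.723, -0.281)| = 5.730 m/s.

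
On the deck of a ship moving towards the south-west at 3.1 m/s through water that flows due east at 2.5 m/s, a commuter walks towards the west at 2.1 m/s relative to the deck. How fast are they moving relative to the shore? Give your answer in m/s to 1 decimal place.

2.8 m/s

In east/north components (m/s): commuter relative to ship = (-2.100, 0.000); ship relative to water = (-2.192, -2.192); water relative to ground = (2.500, 0.000).
Sum = (-1.792, -2.192) m/s.
Speed = |(-1.792, -2.192)| = 2.831 m/s.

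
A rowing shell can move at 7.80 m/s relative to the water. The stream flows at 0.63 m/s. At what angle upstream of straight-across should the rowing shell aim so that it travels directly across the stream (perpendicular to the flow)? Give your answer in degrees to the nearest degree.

To cancel the current, the upstream component of the rowing shell's velocity must equal the flow: 7.80 sin θ = 0.63.
sin θ = 0.63 / 7.80 = 0.0808.
θ = arcsin(0.0808) = 4.633°.

5°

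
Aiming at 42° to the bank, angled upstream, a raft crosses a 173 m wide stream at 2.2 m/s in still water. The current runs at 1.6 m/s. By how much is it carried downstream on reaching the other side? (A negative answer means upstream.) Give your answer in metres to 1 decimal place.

-4.1 m

Perpendicular speed = 1.472 m/s; crossing time = 173 / 1.472 = 117.520 s.
Net downstream speed = -0.035 m/s.
Drift = -0.035 × 117.520 = -4.104 m (upstream).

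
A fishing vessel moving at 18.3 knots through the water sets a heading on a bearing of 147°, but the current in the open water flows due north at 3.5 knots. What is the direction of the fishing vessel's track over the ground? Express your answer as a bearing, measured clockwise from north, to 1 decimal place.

139.9°

Taking east as x and north as y: velocity relative to the water = (9.967, -15.348) knots; the water relative to ground = (0.000, 3.500) knots.
Velocity relative to ground = (9.967, -15.348) + (0.000, 3.500) = (9.967, -11.848) knots.
Bearing = atan2(9.97, -11.85) = 139.93° clockwise from north.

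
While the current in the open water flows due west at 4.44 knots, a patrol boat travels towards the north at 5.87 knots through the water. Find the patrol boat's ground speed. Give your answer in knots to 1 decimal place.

7.4 knots

Taking east as x and north as y: velocity relative to the water = (0.000, 5.870) knots; the water relative to ground = (-4.440, 0.000) knots.
Velocity relative to ground = (0.000, 5.870) + (-4.440, 0.000) = (-4.440, 5.870) knots.
Speed = |(-4.440, 5.870)| = 7.360 knots.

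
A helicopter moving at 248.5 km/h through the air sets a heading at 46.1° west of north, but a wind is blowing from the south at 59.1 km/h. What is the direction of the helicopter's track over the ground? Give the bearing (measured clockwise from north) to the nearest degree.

Taking east as x and north as y: velocity relative to the air = (-179.057, 172.310) km/h; the air relative to ground = (0.000, 59.100) km/h.
Velocity relative to ground = (-179.057, 172.310) + (0.000, 59.100) = (-179.057, 231.410) km/h.
Bearing = atan2(-179.06, 231.41) = 322.27° clockwise from north.

322°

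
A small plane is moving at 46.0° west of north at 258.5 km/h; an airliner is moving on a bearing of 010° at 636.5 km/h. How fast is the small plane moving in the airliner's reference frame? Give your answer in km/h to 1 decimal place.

536.6 km/h

Taking east as x and north as y: small plane velocity = (-185.949, 179.569) km/h; airliner velocity = (110.527, 626.830) km/h.
Velocity of small plane relative to airliner = (-185.949, 179.569) − (110.527, 626.830) = (-296.476, -447.261) km/h.
Magnitude = |(-296.476, -447.261)| = 536.601 km/h.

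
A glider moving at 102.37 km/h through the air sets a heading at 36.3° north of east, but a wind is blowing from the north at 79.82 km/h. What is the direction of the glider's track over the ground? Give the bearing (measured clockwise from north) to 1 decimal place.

Taking east as x and north as y: velocity relative to the air = (82.503, 60.604) km/h; the air relative to ground = (0.000, -79.820) km/h.
Velocity relative to ground = (82.503, 60.604) + (0.000, -79.820) = (82.503, -19.216) km/h.
Bearing = atan2(82.50, -19.22) = 103.11° clockwise from north.

103.1°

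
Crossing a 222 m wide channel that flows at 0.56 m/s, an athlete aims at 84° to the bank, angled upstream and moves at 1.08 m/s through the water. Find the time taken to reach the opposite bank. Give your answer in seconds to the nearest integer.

207 s

The component of the athlete's velocity perpendicular to the bank is 1.08 × sin 84° = 1.074 m/s.
The current is parallel to the bank, so it does not affect the crossing time.
Time = 222 / 1.074 = 206.688 s.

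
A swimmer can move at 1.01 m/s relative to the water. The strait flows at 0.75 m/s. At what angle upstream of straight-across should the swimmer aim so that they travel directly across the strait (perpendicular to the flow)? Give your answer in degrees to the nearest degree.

48°

To cancel the current, the upstream component of the swimmer's velocity must equal the flow: 1.01 sin θ = 0.75.
sin θ = 0.75 / 1.01 = 0.7426.
θ = arcsin(0.7426) = 47.951°.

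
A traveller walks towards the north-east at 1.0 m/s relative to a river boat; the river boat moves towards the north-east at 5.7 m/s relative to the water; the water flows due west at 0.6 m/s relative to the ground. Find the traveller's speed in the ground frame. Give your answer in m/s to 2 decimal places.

6.29 m/s

In east/north components (m/s): traveller relative to river boat = (0.707, 0.707); river boat relative to water = (4.031, 4.031); water relative to ground = (-0.600, 0.000).
Sum = (4.138, 4.738) m/s.
Speed = |(4.138, 4.738)| = 6.290 m/s.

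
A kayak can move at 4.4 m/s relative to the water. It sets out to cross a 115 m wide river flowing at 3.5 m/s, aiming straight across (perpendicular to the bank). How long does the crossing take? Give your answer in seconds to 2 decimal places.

26.14 s

The component of the kayak's velocity perpendicular to the bank is 4.4 m/s.
The flow acts along the bank and has no component across it.
Time = 115 / 4.400 = 26.136 s.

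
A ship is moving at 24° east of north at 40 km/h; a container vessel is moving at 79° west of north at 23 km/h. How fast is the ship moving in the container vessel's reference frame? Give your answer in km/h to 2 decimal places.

50.43 km/h

Taking east as x and north as y: ship velocity = (16.269, 36.542) km/h; container vessel velocity = (-22.577, 4.389) km/h.
Velocity of ship relative to container vessel = (16.269, 36.542) − (-22.577, 4.389) = (38.847, 32.153) km/h.
Magnitude = |(38.847, 32.153)| = 50.427 km/h.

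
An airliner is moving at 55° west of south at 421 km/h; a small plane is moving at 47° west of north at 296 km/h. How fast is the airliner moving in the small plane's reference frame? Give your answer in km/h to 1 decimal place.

Taking east as x and north as y: airliner velocity = (-344.863, -241.476) km/h; small plane velocity = (-216.481, 201.872) km/h.
Velocity of airliner relative to small plane = (-344.863, -241.476) − (-216.481, 201.872) = (-128.382, -443.347) km/h.
Magnitude = |(-128.382, -443.347)| = 461.561 km/h.

461.6 km/h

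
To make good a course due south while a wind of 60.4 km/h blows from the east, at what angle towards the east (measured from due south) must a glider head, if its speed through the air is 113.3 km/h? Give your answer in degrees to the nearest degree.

32°

The wind pushes perpendicular to the desired track; the heading must have a component into the wind equal to 60.4 km/h: 113.3 sin θ = 60.4.
sin θ = 0.5331, so θ = 32.215°.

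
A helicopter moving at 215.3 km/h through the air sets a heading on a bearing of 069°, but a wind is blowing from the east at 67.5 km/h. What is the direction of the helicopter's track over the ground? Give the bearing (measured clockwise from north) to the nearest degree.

060°

Taking east as x and north as y: velocity relative to the air = (201.000, 77.157) km/h; the air relative to ground = (-67.500, 0.000) km/h.
Velocity relative to ground = (201.000, 77.157) + (-67.500, 0.000) = (133.500, 77.157) km/h.
Bearing = atan2(133.50, 77.16) = 59.97° clockwise from north.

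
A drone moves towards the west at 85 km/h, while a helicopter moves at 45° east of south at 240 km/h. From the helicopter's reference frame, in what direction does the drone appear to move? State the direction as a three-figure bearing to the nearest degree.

Taking east as x and north as y: drone velocity = (-85.000, 0.000) km/h; helicopter velocity = (169.706, -169.706) km/h.
Velocity of drone relative to helicopter = (-85.000, 0.000) − (169.706, -169.706) = (-254.706, 169.706) km/h.
Bearing = atan2(-254.71, 169.71) = 303.67° clockwise from north.

304°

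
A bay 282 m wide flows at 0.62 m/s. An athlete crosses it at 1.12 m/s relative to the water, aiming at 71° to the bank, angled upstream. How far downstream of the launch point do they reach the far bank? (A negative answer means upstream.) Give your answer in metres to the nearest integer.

Perpendicular speed = 1.059 m/s; crossing time = 282 / 1.059 = 266.294 s.
Net downstream speed = 0.255 m/s.
Drift = 0.255 × 266.294 = 68.002 m (downstream).

68 m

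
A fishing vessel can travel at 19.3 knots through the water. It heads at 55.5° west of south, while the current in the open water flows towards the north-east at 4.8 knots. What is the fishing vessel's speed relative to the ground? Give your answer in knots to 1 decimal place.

14.6 knots

Taking east as x and north as y: velocity relative to the water = (-15.906, -10.932) knots; the water relative to ground = (3.394, 3.394) knots.
Velocity relative to ground = (-15.906, -10.932) + (3.394, 3.394) = (-12.512, -7.538) knots.
Speed = |(-12.512, -7.538)| = 14.607 knots.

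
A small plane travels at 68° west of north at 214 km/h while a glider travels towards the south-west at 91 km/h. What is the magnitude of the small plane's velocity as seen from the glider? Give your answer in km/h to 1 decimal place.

Taking east as x and north as y: small plane velocity = (-198.417, 80.166) km/h; glider velocity = (-64.347, -64.347) km/h.
Velocity of small plane relative to glider = (-198.417, 80.166) − (-64.347, -64.347) = (-134.071, 144.513) km/h.
Magnitude = |(-134.071, 144.513)| = 197.126 km/h.

197.1 km/h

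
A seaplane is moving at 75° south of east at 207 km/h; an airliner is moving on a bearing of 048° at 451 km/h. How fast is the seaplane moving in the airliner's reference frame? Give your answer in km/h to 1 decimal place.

Taking east as x and north as y: seaplane velocity = (53.576, -199.947) km/h; airliner velocity = (335.158, 301.778) km/h.
Velocity of seaplane relative to airliner = (53.576, -199.947) − (335.158, 301.778) = (-281.583, -501.725) km/h.
Magnitude = |(-281.583, -501.725)| = 575.340 km/h.

575.3 km/h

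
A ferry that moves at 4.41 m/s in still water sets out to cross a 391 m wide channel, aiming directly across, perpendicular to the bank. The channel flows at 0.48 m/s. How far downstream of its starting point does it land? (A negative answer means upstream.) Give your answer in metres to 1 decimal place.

42.6 m

Perpendicular speed = 4.410 m/s; crossing time = 391 / 4.410 = 88.662 s.
Net downstream speed = 0.480 m/s.
Drift = 0.480 × 88.662 = 42.558 m (downstream).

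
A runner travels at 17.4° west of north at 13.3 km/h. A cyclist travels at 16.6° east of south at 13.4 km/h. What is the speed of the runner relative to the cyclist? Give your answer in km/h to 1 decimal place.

Taking east as x and north as y: runner velocity = (-3.977, 12.691) km/h; cyclist velocity = (3.828, -12.842) km/h.
Velocity of runner relative to cyclist = (-3.977, 12.691) − (3.828, -12.842) = (-7.805, 25.533) km/h.
Magnitude = |(-7.805, 25.533)| = 26.699 km/h.

26.7 km/h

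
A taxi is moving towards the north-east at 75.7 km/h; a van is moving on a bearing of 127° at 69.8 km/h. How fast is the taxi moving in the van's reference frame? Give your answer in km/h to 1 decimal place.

Taking east as x and north as y: taxi velocity = (53.528, 53.528) km/h; van velocity = (55.745, -42.007) km/h.
Velocity of taxi relative to van = (53.528, 53.528) − (55.745, -42.007) = (-2.217, 95.535) km/h.
Magnitude = |(-2.217, 95.535)| = 95.560 km/h.

95.6 km/h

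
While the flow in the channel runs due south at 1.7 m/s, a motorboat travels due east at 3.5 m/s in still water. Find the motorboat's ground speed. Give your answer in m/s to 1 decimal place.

3.9 m/s

Taking east as x and north as y: velocity relative to the water = (3.500, 0.000) m/s; the water relative to ground = (0.000, -1.700) m/s.
Velocity relative to ground = (3.500, 0.000) + (0.000, -1.700) = (3.500, -1.700) m/s.
Speed = |(3.500, -1.700)| = 3.891 m/s.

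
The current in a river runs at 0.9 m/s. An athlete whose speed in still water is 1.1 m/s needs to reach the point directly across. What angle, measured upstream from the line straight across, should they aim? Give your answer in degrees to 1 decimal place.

To cancel the current, the upstream component of the athlete's velocity must equal the flow: 1.1 sin θ = 0.9.
sin θ = 0.9 / 1.1 = 0.8182.
θ = arcsin(0.8182) = 54.903°.

54.9°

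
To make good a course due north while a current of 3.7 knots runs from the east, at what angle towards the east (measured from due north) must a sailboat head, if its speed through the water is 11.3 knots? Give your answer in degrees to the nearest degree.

The current pushes perpendicular to the desired track; the heading must have a component into the current equal to 3.7 knots: 11.3 sin θ = 3.7.
sin θ = 0.3274, so θ = 19.113°.

19°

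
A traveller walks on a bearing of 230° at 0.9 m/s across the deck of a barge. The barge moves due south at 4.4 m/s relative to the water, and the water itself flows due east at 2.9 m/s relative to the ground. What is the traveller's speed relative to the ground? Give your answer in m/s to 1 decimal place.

5.4 m/s

In east/north components (m/s): traveller relative to barge = (-0.689, -0.579); barge relative to water = (0.000, -4.400); water relative to ground = (2.900, 0.000).
Sum = (2.211, -4.979) m/s.
Speed = |(2.211, -4.979)| = 5.447 m/s.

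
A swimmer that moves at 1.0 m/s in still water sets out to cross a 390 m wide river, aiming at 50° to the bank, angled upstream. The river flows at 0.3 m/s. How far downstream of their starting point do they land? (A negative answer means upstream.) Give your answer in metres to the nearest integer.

-175 m

Perpendicular speed = 0.766 m/s; crossing time = 390 / 0.766 = 509.109 s.
Net downstream speed = -0.343 m/s.
Drift = -0.343 × 509.109 = -174.516 m (upstream).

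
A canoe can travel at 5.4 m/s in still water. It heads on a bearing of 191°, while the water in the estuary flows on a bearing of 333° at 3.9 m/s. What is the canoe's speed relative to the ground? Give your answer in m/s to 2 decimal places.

Taking east as x and north as y: velocity relative to the water = (-1.030, -5.301) m/s; the water relative to ground = (-1.771, 3.475) m/s.
Velocity relative to ground = (-1.030, -5.301) + (-1.771, 3.475) = (-2.801, -1.826) m/s.
Speed = |(-2.801, -1.826)| = 3.343 m/s.

3.34 m/s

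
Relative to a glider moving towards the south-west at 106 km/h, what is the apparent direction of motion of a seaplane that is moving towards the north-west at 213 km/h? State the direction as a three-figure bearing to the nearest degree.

341°

Taking east as x and north as y: seaplane velocity = (-150.614, 150.614) km/h; glider velocity = (-74.953, -74.953) km/h.
Velocity of seaplane relative to glider = (-150.614, 150.614) − (-74.953, -74.953) = (-75.660, 225.567) km/h.
Bearing = atan2(-75.66, 225.57) = 341.46° clockwise from north.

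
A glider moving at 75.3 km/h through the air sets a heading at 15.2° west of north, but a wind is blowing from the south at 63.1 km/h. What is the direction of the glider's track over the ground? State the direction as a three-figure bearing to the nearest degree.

Taking east as x and north as y: velocity relative to the air = (-19.743, 72.666) km/h; the air relative to ground = (0.000, 63.100) km/h.
Velocity relative to ground = (-19.743, 72.666) + (0.000, 63.100) = (-19.743, 135.766) km/h.
Bearing = atan2(-19.74, 135.77) = 351.73° clockwise from north.

352°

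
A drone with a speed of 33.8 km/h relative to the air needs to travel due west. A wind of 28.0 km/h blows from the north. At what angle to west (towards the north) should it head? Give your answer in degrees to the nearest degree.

56°

The wind pushes perpendicular to the desired track; the heading must have a component into the wind equal to 28.0 km/h: 33.8 sin θ = 28.0.
sin θ = 0.8284, so θ = 55.935°.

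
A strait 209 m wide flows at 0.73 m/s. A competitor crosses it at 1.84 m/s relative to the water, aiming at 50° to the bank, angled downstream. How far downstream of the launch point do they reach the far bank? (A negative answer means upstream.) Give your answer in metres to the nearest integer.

Perpendicular speed = 1.410 m/s; crossing time = 209 / 1.410 = 148.277 s.
Net downstream speed = 1.913 m/s.
Drift = 1.913 × 148.277 = 283.614 m (downstream).

284 m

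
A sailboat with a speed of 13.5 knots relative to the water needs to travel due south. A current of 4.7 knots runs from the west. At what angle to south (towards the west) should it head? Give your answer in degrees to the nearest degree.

20°

The current pushes perpendicular to the desired track; the heading must have a component into the current equal to 4.7 knots: 13.5 sin θ = 4.7.
sin θ = 0.3481, so θ = 20.374°.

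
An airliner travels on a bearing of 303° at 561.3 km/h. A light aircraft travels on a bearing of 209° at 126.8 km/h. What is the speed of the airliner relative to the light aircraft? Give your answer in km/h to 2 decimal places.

Taking east as x and north as y: airliner velocity = (-470.746, 305.706) km/h; light aircraft velocity = (-61.474, -110.902) km/h.
Velocity of airliner relative to light aircraft = (-470.746, 305.706) − (-61.474, -110.902) = (-409.272, 416.608) km/h.
Magnitude = |(-409.272, 416.608)| = 584.008 km/h.

584.01 km/h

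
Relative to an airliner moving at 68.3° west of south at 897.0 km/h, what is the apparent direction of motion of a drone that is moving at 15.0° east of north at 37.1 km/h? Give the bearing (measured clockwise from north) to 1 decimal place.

066.4°

Taking east as x and north as y: drone velocity = (9.602, 35.836) km/h; airliner velocity = (-833.432, -331.663) km/h.
Velocity of drone relative to airliner = (9.602, 35.836) − (-833.432, -331.663) = (843.034, 367.499) km/h.
Bearing = atan2(843.03, 367.50) = 66.45° clockwise from north.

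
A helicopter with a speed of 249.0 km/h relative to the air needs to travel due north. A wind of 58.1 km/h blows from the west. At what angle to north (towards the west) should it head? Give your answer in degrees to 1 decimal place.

The wind pushes perpendicular to the desired track; the heading must have a component into the wind equal to 58.1 km/h: 249.0 sin θ = 58.1.
sin θ = 0.2333, so θ = 13.493°.

13.5°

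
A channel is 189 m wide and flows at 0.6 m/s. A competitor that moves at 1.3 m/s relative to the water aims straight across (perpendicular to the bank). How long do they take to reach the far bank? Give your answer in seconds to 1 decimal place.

145.4 s

The component of the competitor's velocity perpendicular to the bank is 1.3 m/s.
Only the cross-stream component determines the crossing time; the current contributes nothing perpendicular to the bank.
Time = 189 / 1.300 = 145.385 s.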